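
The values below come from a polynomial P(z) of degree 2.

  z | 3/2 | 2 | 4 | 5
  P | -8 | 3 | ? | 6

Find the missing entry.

The 3 known values determine P uniquely (degree ≤ 2).
Evaluate each Lagrange basis at z = 4:
L_0(4) = (2)·(-1)/[(-1/2)·(-7/2)] = -8/7
L_1(4) = (5/2)·(-1)/[(1/2)·(-3)] = 5/3
L_2(4) = (5/2)·(2)/[(7/2)·(3)] = 10/21
Sum: (-8)·(-8/7) + 3·(5/3) + 6·(10/21) = 17

17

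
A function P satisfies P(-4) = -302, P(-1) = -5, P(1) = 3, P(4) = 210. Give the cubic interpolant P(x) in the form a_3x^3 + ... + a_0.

Newton's divided differences:
P[-4,-1] = (-5 - (-302)) / (-1 - (-4)) = 99
P[-1,1] = (3 - (-5)) / (1 - (-1)) = 4
P[1,4] = (210 - 3) / (4 - 1) = 69
P[-4,-1,1] = (4 - 99) / (1 - (-4)) = -19
P[-1,1,4] = (69 - 4) / (4 - (-1)) = 13
P[-4,-1,1,4] = (13 - (-19)) / (4 - (-4)) = 4
P(x) = -302 + 99·(x + 4) + (-19)·(x + 4)(x + 1) + 4·(x + 4)(x + 1)(x - 1)
Expanding: P(x) = 4x^3 - 3x^2 + 2

P(x) = 4x^3 - 3x^2 + 2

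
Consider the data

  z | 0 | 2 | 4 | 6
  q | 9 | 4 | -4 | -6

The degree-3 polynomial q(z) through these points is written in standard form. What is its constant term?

Build the Lagrange basis polynomials:
L_0(z) = (z - 2)(z - 4)(z - 6) / [-48] = -(1/48)z^3 + (1/4)z^2 - (11/12)z + 1
L_1(z) = z(z - 4)(z - 6) / [16] = (1/16)z^3 - (5/8)z^2 + (3/2)z
L_2(z) = z(z - 2)(z - 6) / [-16] = -(1/16)z^3 + (1/2)z^2 - (3/4)z
L_3(z) = z(z - 2)(z - 4) / [48] = (1/48)z^3 - (1/8)z^2 + (1/6)z
q(z) = 9·L_0 + 4·L_1 + (-4)·L_2 + (-6)·L_3
Only the constant term is needed; take it from each L_i and combine:
9·(1) + 4·(0) + (-4)·(0) + (-6)·(0) = 9

9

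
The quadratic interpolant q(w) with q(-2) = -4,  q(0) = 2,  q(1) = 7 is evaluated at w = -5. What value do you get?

Evaluate each Lagrange basis at w = -5:
L_0(-5) = (-5)·(-6)/[(-2)·(-3)] = 5
L_1(-5) = (-3)·(-6)/[(2)·(-1)] = -9
L_2(-5) = (-3)·(-5)/[(3)·(1)] = 5
Sum: (-4)·(5) + 2·(-9) + 7·(5) = -3

-3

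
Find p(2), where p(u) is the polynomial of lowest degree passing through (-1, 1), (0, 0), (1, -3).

Using Newton's divided-difference form:
p[-1,0] = (0 - 1) / (0 - (-1)) = -1
p[0,1] = (-3 - 0) / (1 - 0) = -3
p[-1,0,1] = (-3 - (-1)) / (1 - (-1)) = -1
p(2) = 1 + (-1)·(3) + (-1)·(3)·(2) = -8

-8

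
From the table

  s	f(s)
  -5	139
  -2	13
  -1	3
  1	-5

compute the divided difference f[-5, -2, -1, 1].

f[-5,-2] = (13 - 139) / (-2 - (-5)) = -42
f[-2,-1] = (3 - 13) / (-1 - (-2)) = -10
f[-1,1] = (-5 - 3) / (1 - (-1)) = -4
f[-5,-2,-1] = (-10 - (-42)) / (-1 - (-5)) = 8
f[-2,-1,1] = (-4 - (-10)) / (1 - (-2)) = 2
f[-5,-2,-1,1] = (2 - 8) / (1 - (-5)) = -1

-1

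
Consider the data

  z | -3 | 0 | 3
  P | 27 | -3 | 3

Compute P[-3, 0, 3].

2

P[-3,0] = (-3 - 27) / (0 - (-3)) = -10
P[0,3] = (3 - (-3)) / (3 - 0) = 2
P[-3,0,3] = (2 - (-10)) / (3 - (-3)) = 2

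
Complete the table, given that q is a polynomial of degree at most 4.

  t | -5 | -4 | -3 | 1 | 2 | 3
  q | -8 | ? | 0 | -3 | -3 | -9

-1/16

The 5 known values determine q uniquely (degree ≤ 4).
L_0(-4) = (-1)·(-5)·(-6)·(-7)/[(-2)·(-6)·(-7)·(-8)] = 5/16
L_1(-4) = (1)·(-5)·(-6)·(-7)/[(2)·(-4)·(-5)·(-6)] = 7/8
L_2(-4) = (1)·(-1)·(-6)·(-7)/[(6)·(4)·(-1)·(-2)] = -7/8
L_3(-4) = (1)·(-1)·(-5)·(-7)/[(7)·(5)·(1)·(-1)] = 1
L_4(-4) = (1)·(-1)·(-5)·(-6)/[(8)·(6)·(2)·(1)] = -5/16
Sum: (-8)·(5/16) + 0 + (-3)·(-7/8) + (-3)·(1) + (-9)·(-5/16) = -1/16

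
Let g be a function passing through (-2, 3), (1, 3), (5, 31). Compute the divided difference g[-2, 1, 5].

1

g[-2,1] = (3 - 3) / (1 - (-2)) = 0
g[1,5] = (31 - 3) / (5 - 1) = 7
g[-2,1,5] = (7 - 0) / (5 - (-2)) = 1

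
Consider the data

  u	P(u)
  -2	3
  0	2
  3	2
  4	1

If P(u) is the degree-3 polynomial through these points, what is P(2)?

L_0(2) = (2)·(-1)·(-2)/[(-2)·(-5)·(-6)] = -1/15
L_1(2) = (4)·(-1)·(-2)/[(2)·(-3)·(-4)] = 1/3
L_2(2) = (4)·(2)·(-2)/[(5)·(3)·(-1)] = 16/15
L_3(2) = (4)·(2)·(-1)/[(6)·(4)·(1)] = -1/3
Sum: 3·(-1/15) + 2·(1/3) + 2·(16/15) + 1·(-1/3) = 34/15

34/15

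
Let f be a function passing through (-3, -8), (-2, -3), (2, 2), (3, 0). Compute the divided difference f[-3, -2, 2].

-3/4

f[-3,-2] = (-3 - (-8)) / (-2 - (-3)) = 5
f[-2,2] = (2 - (-3)) / (2 - (-2)) = 5/4
f[-3,-2,2] = (5/4 - 5) / (2 - (-3)) = -3/4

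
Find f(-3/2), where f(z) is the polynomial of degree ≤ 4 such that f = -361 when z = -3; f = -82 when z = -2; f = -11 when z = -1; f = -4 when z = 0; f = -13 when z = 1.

L_0(-3/2) = (1/2)·(-1/2)·(-3/2)·(-5/2)/[(-1)·(-2)·(-3)·(-4)] = -5/128
L_1(-3/2) = (3/2)·(-1/2)·(-3/2)·(-5/2)/[(1)·(-1)·(-2)·(-3)] = 15/32
L_2(-3/2) = (3/2)·(1/2)·(-3/2)·(-5/2)/[(2)·(1)·(-1)·(-2)] = 45/64
L_3(-3/2) = (3/2)·(1/2)·(-1/2)·(-5/2)/[(3)·(2)·(1)·(-1)] = -5/32
L_4(-3/2) = (3/2)·(1/2)·(-1/2)·(-3/2)/[(4)·(3)·(2)·(1)] = 3/128
Sum: (-361)·(-5/128) + (-82)·(15/32) + (-11)·(45/64) + (-4)·(-5/32) + (-13)·(3/128) = -127/4

-127/4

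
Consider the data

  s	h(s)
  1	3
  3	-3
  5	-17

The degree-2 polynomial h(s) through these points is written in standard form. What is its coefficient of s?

L_0(s) = (s - 3)(s - 5) / [8] = (1/8)s^2 - s + 15/8
L_1(s) = (s - 1)(s - 5) / [-4] = -(1/4)s^2 + (3/2)s - 5/4
L_2(s) = (s - 1)(s - 3) / [8] = (1/8)s^2 - (1/2)s + 3/8
h(s) = 3·L_0 + (-3)·L_1 + (-17)·L_2
Only the coefficient of s is needed; take it from each L_i and combine:
3·(-1) + (-3)·(3/2) + (-17)·(-1/2) = 1

1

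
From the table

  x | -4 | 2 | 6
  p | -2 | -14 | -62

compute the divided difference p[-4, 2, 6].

-1

p[-4,2] = (-14 - (-2)) / (2 - (-4)) = -2
p[2,6] = (-62 - (-14)) / (6 - 2) = -12
p[-4,2,6] = (-12 - (-2)) / (6 - (-4)) = -1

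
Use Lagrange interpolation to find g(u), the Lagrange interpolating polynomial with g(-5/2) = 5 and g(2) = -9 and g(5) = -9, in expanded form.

g(u) = (56/135)u^2 - (392/135)u - 131/27

Build the Lagrange basis polynomials:
L_0(u) = (u - 2)(u - 5) / [135/4] = (4/135)u^2 - (28/135)u + 8/27
L_1(u) = (u + 5/2)(u - 5) / [-27/2] = -(2/27)u^2 + (5/27)u + 25/27
L_2(u) = (u + 5/2)(u - 2) / [45/2] = (2/45)u^2 + (1/45)u - 2/9
g(u) = 5·L_0 + (-9)·L_1 + (-9)·L_2
  5·L_0(u) = (4/27)u^2 - (28/27)u + 40/27
  (-9)·L_1(u) = (2/3)u^2 - (5/3)u - 25/3
  (-9)·L_2(u) = -(2/5)u^2 - (1/5)u + 2
Adding term by term: (56/135)u^2 - (392/135)u - 131/27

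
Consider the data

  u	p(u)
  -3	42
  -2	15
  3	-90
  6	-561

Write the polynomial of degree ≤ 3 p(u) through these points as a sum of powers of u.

p(u) = -2u^3 - 3u^2 - 4u + 3

Build the Lagrange basis polynomials:
L_0(u) = (u + 2)(u - 3)(u - 6) / [-54] = -(1/54)u^3 + (7/54)u^2 - 2/3
L_1(u) = (u + 3)(u - 3)(u - 6) / [40] = (1/40)u^3 - (3/20)u^2 - (9/40)u + 27/20
L_2(u) = (u + 3)(u + 2)(u - 6) / [-90] = -(1/90)u^3 + (1/90)u^2 + (4/15)u + 2/5
L_3(u) = (u + 3)(u + 2)(u - 3) / [216] = (1/216)u^3 + (1/108)u^2 - (1/24)u - 1/12
p(u) = 42·L_0 + 15·L_1 + (-90)·L_2 + (-561)·L_3
  42·L_0(u) = -(7/9)u^3 + (49/9)u^2 - 28
  15·L_1(u) = (3/8)u^3 - (9/4)u^2 - (27/8)u + 81/4
  (-90)·L_2(u) = u^3 - u^2 - 24u - 36
  (-561)·L_3(u) = -(187/72)u^3 - (187/36)u^2 + (187/8)u + 187/4
Adding term by term: -2u^3 - 3u^2 - 4u + 3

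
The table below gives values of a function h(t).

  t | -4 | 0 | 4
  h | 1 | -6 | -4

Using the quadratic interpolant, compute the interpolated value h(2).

L_0(2) = (2)·(-2)/[(-4)·(-8)] = -1/8
L_1(2) = (6)·(-2)/[(4)·(-4)] = 3/4
L_2(2) = (6)·(2)/[(8)·(4)] = 3/8
Sum: 1·(-1/8) + (-6)·(3/4) + (-4)·(3/8) = -49/8

-49/8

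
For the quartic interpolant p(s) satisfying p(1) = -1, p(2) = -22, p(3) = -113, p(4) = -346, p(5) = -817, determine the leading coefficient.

Build the Lagrange basis polynomials:
L_0(s) = (s - 2)(s - 3)(s - 4)(s - 5) / [24] = (1/24)s^4 - (7/12)s^3 + (71/24)s^2 - (77/12)s + 5
L_1(s) = (s - 1)(s - 3)(s - 4)(s - 5) / [-6] = -(1/6)s^4 + (13/6)s^3 - (59/6)s^2 + (107/6)s - 10
L_2(s) = (s - 1)(s - 2)(s - 4)(s - 5) / [4] = (1/4)s^4 - 3s^3 + (49/4)s^2 - (39/2)s + 10
L_3(s) = (s - 1)(s - 2)(s - 3)(s - 5) / [-6] = -(1/6)s^4 + (11/6)s^3 - (41/6)s^2 + (61/6)s - 5
L_4(s) = (s - 1)(s - 2)(s - 3)(s - 4) / [24] = (1/24)s^4 - (5/12)s^3 + (35/24)s^2 - (25/12)s + 1
p(s) = (-1)·L_0 + (-22)·L_1 + (-113)·L_2 + (-346)·L_3 + (-817)·L_4
Only the coefficient of s^4 is needed; take it from each L_i and combine:
(-1)·(1/24) + (-22)·(-1/6) + (-113)·(1/4) + (-346)·(-1/6) + (-817)·(1/24) = -1

-1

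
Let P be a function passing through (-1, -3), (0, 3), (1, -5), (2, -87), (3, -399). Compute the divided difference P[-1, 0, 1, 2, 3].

P[-1,0] = (3 - (-3)) / (0 - (-1)) = 6
P[0,1] = (-5 - 3) / (1 - 0) = -8
P[1,2] = (-87 - (-5)) / (2 - 1) = -82
P[2,3] = (-399 - (-87)) / (3 - 2) = -312
P[-1,0,1] = (-8 - 6) / (1 - (-1)) = -7
P[0,1,2] = (-82 - (-8)) / (2 - 0) = -37
P[1,2,3] = (-312 - (-82)) / (3 - 1) = -115
P[-1,0,1,2] = (-37 - (-7)) / (2 - (-1)) = -10
P[0,1,2,3] = (-115 - (-37)) / (3 - 0) = -26
P[-1,0,1,2,3] = (-26 - (-10)) / (3 - (-1)) = -4

-4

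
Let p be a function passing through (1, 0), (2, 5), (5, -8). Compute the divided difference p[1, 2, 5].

-7/3

p[1,2] = (5 - 0) / (2 - 1) = 5
p[2,5] = (-8 - 5) / (5 - 2) = -13/3
p[1,2,5] = (-13/3 - 5) / (5 - 1) = -7/3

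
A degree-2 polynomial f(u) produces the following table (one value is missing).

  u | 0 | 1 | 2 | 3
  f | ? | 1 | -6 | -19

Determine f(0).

The 3 known values determine f uniquely (degree ≤ 2).
L_0(0) = (-2)·(-3)/[(-1)·(-2)] = 3
L_1(0) = (-1)·(-3)/[(1)·(-1)] = -3
L_2(0) = (-1)·(-2)/[(2)·(1)] = 1
Sum: 1·(3) + (-6)·(-3) + (-19)·(1) = 2

2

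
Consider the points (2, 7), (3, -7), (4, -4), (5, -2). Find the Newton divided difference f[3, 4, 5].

f[3,4] = (-4 - (-7)) / (4 - 3) = 3
f[4,5] = (-2 - (-4)) / (5 - 4) = 2
f[3,4,5] = (2 - 3) / (5 - 3) = -1/2

-1/2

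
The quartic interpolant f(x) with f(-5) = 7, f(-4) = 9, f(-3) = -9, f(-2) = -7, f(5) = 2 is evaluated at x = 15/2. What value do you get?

-1927549/768

L_0(15/2) = (23/2)·(21/2)·(19/2)·(5/2)/[(-1)·(-2)·(-3)·(-10)] = 3059/64
L_1(15/2) = (25/2)·(21/2)·(19/2)·(5/2)/[(1)·(-1)·(-2)·(-9)] = -16625/96
L_2(15/2) = (25/2)·(23/2)·(19/2)·(5/2)/[(2)·(1)·(-1)·(-8)] = 54625/256
L_3(15/2) = (25/2)·(23/2)·(21/2)·(5/2)/[(3)·(2)·(1)·(-7)] = -2875/32
L_4(15/2) = (25/2)·(23/2)·(21/2)·(19/2)/[(10)·(9)·(8)·(7)] = 2185/768
Sum: 7·(3059/64) + 9·(-16625/96) + (-9)·(54625/256) + (-7)·(-2875/32) + 2·(2185/768) = -1927549/768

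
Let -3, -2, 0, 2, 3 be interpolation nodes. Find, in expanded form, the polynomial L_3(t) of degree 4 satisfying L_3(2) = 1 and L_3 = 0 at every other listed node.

L_3(t) = -(1/40)t^4 - (1/20)t^3 + (9/40)t^2 + (9/20)t

L_3(t) = (t + 3)(t + 2)t(t - 3) / [(5)·(4)·(2)·(-1)]
       = (t^4 + 2t^3 - 9t^2 - 18t) / (-40)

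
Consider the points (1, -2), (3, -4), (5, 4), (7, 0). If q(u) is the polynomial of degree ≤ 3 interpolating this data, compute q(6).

39/8

Using Newton's divided-difference form:
q[1,3] = (-4 - (-2)) / (3 - 1) = -1
q[3,5] = (4 - (-4)) / (5 - 3) = 4
q[5,7] = (0 - 4) / (7 - 5) = -2
q[1,3,5] = (4 - (-1)) / (5 - 1) = 5/4
q[3,5,7] = (-2 - 4) / (7 - 3) = -3/2
q[1,3,5,7] = (-3/2 - 5/4) / (7 - 1) = -11/24
q(6) = -2 + (-1)·(5) + (5/4)·(5)·(3) + (-11/24)·(5)·(3)·(1) = 39/8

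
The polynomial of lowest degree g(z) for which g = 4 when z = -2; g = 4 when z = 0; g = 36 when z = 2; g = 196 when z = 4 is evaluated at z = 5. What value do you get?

Evaluate each Lagrange basis at z = 5:
L_0(5) = (5)·(3)·(1)/[(-2)·(-4)·(-6)] = -5/16
L_1(5) = (7)·(3)·(1)/[(2)·(-2)·(-4)] = 21/16
L_2(5) = (7)·(5)·(1)/[(4)·(2)·(-2)] = -35/16
L_3(5) = (7)·(5)·(3)/[(6)·(4)·(2)] = 35/16
Sum: 4·(-5/16) + 4·(21/16) + 36·(-35/16) + 196·(35/16) = 354

354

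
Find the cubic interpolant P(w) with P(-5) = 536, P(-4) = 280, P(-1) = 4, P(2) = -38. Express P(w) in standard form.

Build the Lagrange basis polynomials:
L_0(w) = (w + 4)(w + 1)(w - 2) / [-28] = -(1/28)w^3 - (3/28)w^2 + (3/14)w + 2/7
L_1(w) = (w + 5)(w + 1)(w - 2) / [18] = (1/18)w^3 + (2/9)w^2 - (7/18)w - 5/9
L_2(w) = (w + 5)(w + 4)(w - 2) / [-36] = -(1/36)w^3 - (7/36)w^2 - (1/18)w + 10/9
L_3(w) = (w + 5)(w + 4)(w + 1) / [126] = (1/126)w^3 + (5/63)w^2 + (29/126)w + 10/63
P(w) = 536·L_0 + 280·L_1 + 4·L_2 + (-38)·L_3
  536·L_0(w) = -(134/7)w^3 - (402/7)w^2 + (804/7)w + 1072/7
  280·L_1(w) = (140/9)w^3 + (560/9)w^2 - (980/9)w - 1400/9
  4·L_2(w) = -(1/9)w^3 - (7/9)w^2 - (2/9)w + 40/9
  (-38)·L_3(w) = -(19/63)w^3 - (190/63)w^2 - (551/63)w - 380/63
Adding term by term: -4w^3 + w^2 - 3w - 4

P(w) = -4w^3 + w^2 - 3w - 4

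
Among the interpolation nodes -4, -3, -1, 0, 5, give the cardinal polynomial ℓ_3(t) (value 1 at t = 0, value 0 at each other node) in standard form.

ℓ_3(t) = -(1/60)t^4 - (1/20)t^3 + (7/20)t^2 + (83/60)t + 1

ℓ_3(t) = (t + 4)(t + 3)(t + 1)(t - 5) / [(4)·(3)·(1)·(-5)]
       = (t^4 + 3t^3 - 21t^2 - 83t - 60) / (-60)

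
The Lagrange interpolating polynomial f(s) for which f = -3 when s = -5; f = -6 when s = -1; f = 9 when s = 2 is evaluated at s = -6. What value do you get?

13/7

L_0(-6) = (-5)·(-8)/[(-4)·(-7)] = 10/7
L_1(-6) = (-1)·(-8)/[(4)·(-3)] = -2/3
L_2(-6) = (-1)·(-5)/[(7)·(3)] = 5/21
Sum: (-3)·(10/7) + (-6)·(-2/3) + 9·(5/21) = 13/7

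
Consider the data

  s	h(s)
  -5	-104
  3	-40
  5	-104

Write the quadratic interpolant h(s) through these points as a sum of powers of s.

h(s) = -4s^2 - 4

Build the Lagrange basis polynomials:
L_0(s) = (s - 3)(s - 5) / [80] = (1/80)s^2 - (1/10)s + 3/16
L_1(s) = (s + 5)(s - 5) / [-16] = -(1/16)s^2 + 25/16
L_2(s) = (s + 5)(s - 3) / [20] = (1/20)s^2 + (1/10)s - 3/4
h(s) = (-104)·L_0 + (-40)·L_1 + (-104)·L_2
  (-104)·L_0(s) = -(13/10)s^2 + (52/5)s - 39/2
  (-40)·L_1(s) = (5/2)s^2 - 125/2
  (-104)·L_2(s) = -(26/5)s^2 - (52/5)s + 78
Adding term by term: -4s^2 - 4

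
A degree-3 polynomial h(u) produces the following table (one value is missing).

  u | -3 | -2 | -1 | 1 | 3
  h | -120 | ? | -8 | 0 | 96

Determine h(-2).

The 4 known values determine h uniquely (degree ≤ 3).
Evaluate each Lagrange basis at u = -2:
L_0(-2) = (-1)·(-3)·(-5)/[(-2)·(-4)·(-6)] = 5/16
L_1(-2) = (1)·(-3)·(-5)/[(2)·(-2)·(-4)] = 15/16
L_2(-2) = (1)·(-1)·(-5)/[(4)·(2)·(-2)] = -5/16
L_3(-2) = (1)·(-1)·(-3)/[(6)·(4)·(2)] = 1/16
Sum: (-120)·(5/16) + (-8)·(15/16) + 0 + 96·(1/16) = -39

-39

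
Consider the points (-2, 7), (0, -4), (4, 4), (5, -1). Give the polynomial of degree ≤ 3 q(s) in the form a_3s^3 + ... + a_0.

q(s) = -(53/140)s^3 + (281/140)s^2 + (1/35)s - 4

Newton's divided differences:
q[-2,0] = (-4 - 7) / (0 - (-2)) = -11/2
q[0,4] = (4 - (-4)) / (4 - 0) = 2
q[4,5] = (-1 - 4) / (5 - 4) = -5
q[-2,0,4] = (2 - (-11/2)) / (4 - (-2)) = 5/4
q[0,4,5] = (-5 - 2) / (5 - 0) = -7/5
q[-2,0,4,5] = (-7/5 - 5/4) / (5 - (-2)) = -53/140
q(s) = 7 + (-11/2)·(s + 2) + (5/4)·(s + 2)s + (-53/140)·(s + 2)s(s - 4)
Expanding: q(s) = -(53/140)s^3 + (281/140)s^2 + (1/35)s - 4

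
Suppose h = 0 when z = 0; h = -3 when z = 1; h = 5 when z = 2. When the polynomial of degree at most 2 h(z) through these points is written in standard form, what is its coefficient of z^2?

11/2

L_0(z) = (z - 1)(z - 2) / [2] = (1/2)z^2 - (3/2)z + 1
L_1(z) = z(z - 2) / [-1] = -z^2 + 2z
L_2(z) = z(z - 1) / [2] = (1/2)z^2 - (1/2)z
h(z) = 0·L_0 + (-3)·L_1 + 5·L_2
Only the coefficient of z^2 is needed; take it from each L_i and combine:
0·(1/2) + (-3)·(-1) + 5·(1/2) = 11/2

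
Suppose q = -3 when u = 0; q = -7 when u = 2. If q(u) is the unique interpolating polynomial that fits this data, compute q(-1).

L_0(-1) = (-3)/[(-2)] = 3/2
L_1(-1) = (-1)/[(2)] = -1/2
Sum: (-3)·(3/2) + (-7)·(-1/2) = -1

-1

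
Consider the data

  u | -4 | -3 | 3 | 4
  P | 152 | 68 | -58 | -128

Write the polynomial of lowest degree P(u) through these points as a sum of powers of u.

P(u) = -2u^3 + u^2 - 3u - 4

L_0(u) = (u + 3)(u - 3)(u - 4) / [-56] = -(1/56)u^3 + (1/14)u^2 + (9/56)u - 9/14
L_1(u) = (u + 4)(u - 3)(u - 4) / [42] = (1/42)u^3 - (1/14)u^2 - (8/21)u + 8/7
L_2(u) = (u + 4)(u + 3)(u - 4) / [-42] = -(1/42)u^3 - (1/14)u^2 + (8/21)u + 8/7
L_3(u) = (u + 4)(u + 3)(u - 3) / [56] = (1/56)u^3 + (1/14)u^2 - (9/56)u - 9/14
P(u) = 152·L_0 + 68·L_1 + (-58)·L_2 + (-128)·L_3
  152·L_0(u) = -(19/7)u^3 + (76/7)u^2 + (171/7)u - 684/7
  68·L_1(u) = (34/21)u^3 - (34/7)u^2 - (544/21)u + 544/7
  (-58)·L_2(u) = (29/21)u^3 + (29/7)u^2 - (464/21)u - 464/7
  (-128)·L_3(u) = -(16/7)u^3 - (64/7)u^2 + (144/7)u + 576/7
Adding term by term: -2u^3 + u^2 - 3u - 4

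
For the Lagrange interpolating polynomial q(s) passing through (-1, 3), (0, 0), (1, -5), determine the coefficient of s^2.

The leading coefficient equals the top divided difference q[-1,0,1].
q[-1,0] = (0 - 3) / (0 - (-1)) = -3
q[0,1] = (-5 - 0) / (1 - 0) = -5
q[-1,0,1] = (-5 - (-3)) / (1 - (-1)) = -1

-1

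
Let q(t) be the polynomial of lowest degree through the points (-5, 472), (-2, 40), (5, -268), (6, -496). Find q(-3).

116

L_0(-3) = (-1)·(-8)·(-9)/[(-3)·(-10)·(-11)] = 12/55
L_1(-3) = (2)·(-8)·(-9)/[(3)·(-7)·(-8)] = 6/7
L_2(-3) = (2)·(-1)·(-9)/[(10)·(7)·(-1)] = -9/35
L_3(-3) = (2)·(-1)·(-8)/[(11)·(8)·(1)] = 2/11
Sum: 472·(12/55) + 40·(6/7) + (-268)·(-9/35) + (-496)·(2/11) = 116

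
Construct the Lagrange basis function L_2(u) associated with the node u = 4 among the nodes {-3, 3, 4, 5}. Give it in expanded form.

L_2(u) = -(1/7)u^3 + (5/7)u^2 + (9/7)u - 45/7

L_2(u) = (u + 3)(u - 3)(u - 5) / [(7)·(1)·(-1)]
       = (u^3 - 5u^2 - 9u + 45) / (-7)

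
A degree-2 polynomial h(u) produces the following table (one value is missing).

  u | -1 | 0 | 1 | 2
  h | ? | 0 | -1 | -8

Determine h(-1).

-5

The 3 known values determine h uniquely (degree ≤ 2).
L_0(-1) = (-2)·(-3)/[(-1)·(-2)] = 3
L_1(-1) = (-1)·(-3)/[(1)·(-1)] = -3
L_2(-1) = (-1)·(-2)/[(2)·(1)] = 1
Sum: 0 + (-1)·(-3) + (-8)·(1) = -5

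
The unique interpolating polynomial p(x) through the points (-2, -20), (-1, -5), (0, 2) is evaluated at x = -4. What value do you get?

Evaluate each Lagrange basis at x = -4:
L_0(-4) = (-3)·(-4)/[(-1)·(-2)] = 6
L_1(-4) = (-2)·(-4)/[(1)·(-1)] = -8
L_2(-4) = (-2)·(-3)/[(2)·(1)] = 3
Sum: (-20)·(6) + (-5)·(-8) + 2·(3) = -74

-74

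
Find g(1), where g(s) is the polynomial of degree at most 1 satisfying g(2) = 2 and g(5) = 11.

L_0(1) = (-4)/[(-3)] = 4/3
L_1(1) = (-1)/[(3)] = -1/3
Sum: 2·(4/3) + 11·(-1/3) = -1

-1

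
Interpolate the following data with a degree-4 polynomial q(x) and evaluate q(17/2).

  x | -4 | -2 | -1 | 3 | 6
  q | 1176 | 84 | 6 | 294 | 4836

Evaluate each Lagrange basis at x = 17/2:
L_0(17/2) = (21/2)·(19/2)·(11/2)·(5/2)/[(-2)·(-3)·(-7)·(-10)] = 209/64
L_1(17/2) = (25/2)·(19/2)·(11/2)·(5/2)/[(2)·(-1)·(-5)·(-8)] = -5225/256
L_2(17/2) = (25/2)·(21/2)·(11/2)·(5/2)/[(3)·(1)·(-4)·(-7)] = 1375/64
L_3(17/2) = (25/2)·(21/2)·(19/2)·(5/2)/[(7)·(5)·(4)·(-3)] = -475/64
L_4(17/2) = (25/2)·(21/2)·(19/2)·(11/2)/[(10)·(8)·(7)·(3)] = 1045/256
Sum: 1176·(209/64) + 84·(-5225/256) + 6·(1375/64) + 294·(-475/64) + 4836·(1045/256) = 39627/2

39627/2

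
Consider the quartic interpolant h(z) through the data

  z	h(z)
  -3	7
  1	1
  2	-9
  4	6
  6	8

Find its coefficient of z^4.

Build the Lagrange basis polynomials:
L_0(z) = (z - 1)(z - 2)(z - 4)(z - 6) / [1260] = (1/1260)z^4 - (13/1260)z^3 + (2/45)z^2 - (23/315)z + 4/105
L_1(z) = (z + 3)(z - 2)(z - 4)(z - 6) / [-60] = -(1/60)z^4 + (3/20)z^3 - (2/15)z^2 - (7/5)z + 12/5
L_2(z) = (z + 3)(z - 1)(z - 4)(z - 6) / [40] = (1/40)z^4 - (1/5)z^3 + (1/40)z^2 + (39/20)z - 9/5
L_3(z) = (z + 3)(z - 1)(z - 2)(z - 6) / [-84] = -(1/84)z^4 + (1/14)z^3 + (1/12)z^2 - (4/7)z + 3/7
L_4(z) = (z + 3)(z - 1)(z - 2)(z - 4) / [360] = (1/360)z^4 - (1/90)z^3 - (7/360)z^2 + (17/180)z - 1/15
h(z) = 7·L_0 + 1·L_1 + (-9)·L_2 + 6·L_3 + 8·L_4
Only the coefficient of z^4 is needed; take it from each L_i and combine:
7·(1/1260) + 1·(-1/60) + (-9)·(1/40) + 6·(-1/84) + 8·(1/360) = -719/2520

-719/2520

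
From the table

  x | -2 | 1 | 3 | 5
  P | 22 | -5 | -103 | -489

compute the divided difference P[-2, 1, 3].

-8

P[-2,1] = (-5 - 22) / (1 - (-2)) = -9
P[1,3] = (-103 - (-5)) / (3 - 1) = -49
P[-2,1,3] = (-49 - (-9)) / (3 - (-2)) = -8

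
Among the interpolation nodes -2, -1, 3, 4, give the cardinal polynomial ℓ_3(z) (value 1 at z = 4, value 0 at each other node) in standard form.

ℓ_3(z) = (1/30)z^3 - (7/30)z - 1/5

ℓ_3(z) = (z + 2)(z + 1)(z - 3) / [(6)·(5)·(1)]
       = (z^3 - 7z - 6) / (30)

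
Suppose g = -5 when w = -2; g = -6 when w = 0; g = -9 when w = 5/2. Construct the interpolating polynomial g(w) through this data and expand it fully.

g(w) = -(7/45)w^2 - (73/90)w - 6

Newton's divided differences:
g[-2,0] = (-6 - (-5)) / (0 - (-2)) = -1/2
g[0,5/2] = (-9 - (-6)) / (5/2 - 0) = -6/5
g[-2,0,5/2] = (-6/5 - (-1/2)) / (5/2 - (-2)) = -7/45
g(w) = -5 + (-1/2)·(w + 2) + (-7/45)·(w + 2)w
Expanding: g(w) = -(7/45)w^2 - (73/90)w - 6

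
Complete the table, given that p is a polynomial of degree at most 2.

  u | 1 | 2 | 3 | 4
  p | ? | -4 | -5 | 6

9

The 3 known values determine p uniquely (degree ≤ 2).
L_0(1) = (-2)·(-3)/[(-1)·(-2)] = 3
L_1(1) = (-1)·(-3)/[(1)·(-1)] = -3
L_2(1) = (-1)·(-2)/[(2)·(1)] = 1
Sum: (-4)·(3) + (-5)·(-3) + 6·(1) = 9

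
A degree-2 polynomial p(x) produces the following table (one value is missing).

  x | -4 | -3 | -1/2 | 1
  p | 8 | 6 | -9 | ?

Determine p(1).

The 3 known values determine p uniquely (degree ≤ 2).
L_0(1) = (4)·(3/2)/[(-1)·(-7/2)] = 12/7
L_1(1) = (5)·(3/2)/[(1)·(-5/2)] = -3
L_2(1) = (5)·(4)/[(7/2)·(5/2)] = 16/7
Sum: 8·(12/7) + 6·(-3) + (-9)·(16/7) = -174/7

-174/7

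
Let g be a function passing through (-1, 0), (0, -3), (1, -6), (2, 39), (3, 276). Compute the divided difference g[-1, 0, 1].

g[-1,0] = (-3 - 0) / (0 - (-1)) = -3
g[0,1] = (-6 - (-3)) / (1 - 0) = -3
g[-1,0,1] = (-3 - (-3)) / (1 - (-1)) = 0

0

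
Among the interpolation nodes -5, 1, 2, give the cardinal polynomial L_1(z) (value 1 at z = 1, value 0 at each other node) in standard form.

L_1(z) = -(1/6)z^2 - (1/2)z + 5/3

L_1(z) = (z + 5)(z - 2) / [(6)·(-1)]
       = (z^2 + 3z - 10) / (-6)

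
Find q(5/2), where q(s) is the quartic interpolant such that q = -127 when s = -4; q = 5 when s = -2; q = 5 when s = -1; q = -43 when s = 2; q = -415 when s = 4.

-1369/16

L_0(5/2) = (9/2)·(7/2)·(1/2)·(-3/2)/[(-2)·(-3)·(-6)·(-8)] = -21/512
L_1(5/2) = (13/2)·(7/2)·(1/2)·(-3/2)/[(2)·(-1)·(-4)·(-6)] = 91/256
L_2(5/2) = (13/2)·(9/2)·(1/2)·(-3/2)/[(3)·(1)·(-3)·(-5)] = -39/80
L_3(5/2) = (13/2)·(9/2)·(7/2)·(-3/2)/[(6)·(4)·(3)·(-2)] = 273/256
L_4(5/2) = (13/2)·(9/2)·(7/2)·(1/2)/[(8)·(6)·(5)·(2)] = 273/2560
Sum: (-127)·(-21/512) + 5·(91/256) + 5·(-39/80) + (-43)·(273/256) + (-415)·(273/2560) = -1369/16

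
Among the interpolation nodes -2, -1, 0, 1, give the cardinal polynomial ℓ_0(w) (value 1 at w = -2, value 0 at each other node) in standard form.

ℓ_0(w) = (w + 1)w(w - 1) / [(-1)·(-2)·(-3)]
       = (w^3 - w) / (-6)

ℓ_0(w) = -(1/6)w^3 + (1/6)w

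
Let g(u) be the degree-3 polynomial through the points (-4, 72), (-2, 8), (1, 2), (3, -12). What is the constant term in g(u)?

0

Build the Lagrange basis polynomials:
L_0(u) = (u + 2)(u - 1)(u - 3) / [-70] = -(1/70)u^3 + (1/35)u^2 + (1/14)u - 3/35
L_1(u) = (u + 4)(u - 1)(u - 3) / [30] = (1/30)u^3 - (13/30)u + 2/5
L_2(u) = (u + 4)(u + 2)(u - 3) / [-30] = -(1/30)u^3 - (1/10)u^2 + (1/3)u + 4/5
L_3(u) = (u + 4)(u + 2)(u - 1) / [70] = (1/70)u^3 + (1/14)u^2 + (1/35)u - 4/35
g(u) = 72·L_0 + 8·L_1 + 2·L_2 + (-12)·L_3
Only the constant term is needed; take it from each L_i and combine:
72·(-3/35) + 8·(2/5) + 2·(4/5) + (-12)·(-4/35) = 0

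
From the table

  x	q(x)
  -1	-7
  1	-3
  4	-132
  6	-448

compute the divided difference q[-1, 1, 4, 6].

-2

q[-1,1] = (-3 - (-7)) / (1 - (-1)) = 2
q[1,4] = (-132 - (-3)) / (4 - 1) = -43
q[4,6] = (-448 - (-132)) / (6 - 4) = -158
q[-1,1,4] = (-43 - 2) / (4 - (-1)) = -9
q[1,4,6] = (-158 - (-43)) / (6 - 1) = -23
q[-1,1,4,6] = (-23 - (-9)) / (6 - (-1)) = -2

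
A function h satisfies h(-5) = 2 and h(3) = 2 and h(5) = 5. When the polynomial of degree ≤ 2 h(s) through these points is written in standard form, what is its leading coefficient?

3/20

L_0(s) = (s - 3)(s - 5) / [80] = (1/80)s^2 - (1/10)s + 3/16
L_1(s) = (s + 5)(s - 5) / [-16] = -(1/16)s^2 + 25/16
L_2(s) = (s + 5)(s - 3) / [20] = (1/20)s^2 + (1/10)s - 3/4
h(s) = 2·L_0 + 2·L_1 + 5·L_2
Only the coefficient of s^2 is needed; take it from each L_i and combine:
2·(1/80) + 2·(-1/16) + 5·(1/20) = 3/20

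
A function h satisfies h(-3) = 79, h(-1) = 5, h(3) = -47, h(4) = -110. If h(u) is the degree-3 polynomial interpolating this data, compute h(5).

-217

L_0(5) = (6)·(2)·(1)/[(-2)·(-6)·(-7)] = -1/7
L_1(5) = (8)·(2)·(1)/[(2)·(-4)·(-5)] = 2/5
L_2(5) = (8)·(6)·(1)/[(6)·(4)·(-1)] = -2
L_3(5) = (8)·(6)·(2)/[(7)·(5)·(1)] = 96/35
Sum: 79·(-1/7) + 5·(2/5) + (-47)·(-2) + (-110)·(96/35) = -217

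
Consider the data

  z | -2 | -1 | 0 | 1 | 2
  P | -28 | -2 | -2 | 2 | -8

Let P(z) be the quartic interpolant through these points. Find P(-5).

-1282

Evaluate each Lagrange basis at z = -5:
L_0(-5) = (-4)·(-5)·(-6)·(-7)/[(-1)·(-2)·(-3)·(-4)] = 35
L_1(-5) = (-3)·(-5)·(-6)·(-7)/[(1)·(-1)·(-2)·(-3)] = -105
L_2(-5) = (-3)·(-4)·(-6)·(-7)/[(2)·(1)·(-1)·(-2)] = 126
L_3(-5) = (-3)·(-4)·(-5)·(-7)/[(3)·(2)·(1)·(-1)] = -70
L_4(-5) = (-3)·(-4)·(-5)·(-6)/[(4)·(3)·(2)·(1)] = 15
Sum: (-28)·(35) + (-2)·(-105) + (-2)·(126) + 2·(-70) + (-8)·(15) = -1282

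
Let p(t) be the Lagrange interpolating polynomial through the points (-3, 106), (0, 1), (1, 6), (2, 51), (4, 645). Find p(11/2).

Evaluate each Lagrange basis at t = 11/2:
L_0(11/2) = (11/2)·(9/2)·(7/2)·(3/2)/[(-3)·(-4)·(-5)·(-7)] = 99/320
L_1(11/2) = (17/2)·(9/2)·(7/2)·(3/2)/[(3)·(-1)·(-2)·(-4)] = -1071/128
L_2(11/2) = (17/2)·(11/2)·(7/2)·(3/2)/[(4)·(1)·(-1)·(-3)] = 1309/64
L_3(11/2) = (17/2)·(11/2)·(9/2)·(3/2)/[(5)·(2)·(1)·(-2)] = -5049/320
L_4(11/2) = (17/2)·(11/2)·(9/2)·(7/2)/[(7)·(4)·(3)·(2)] = 561/128
Sum: 106·(99/320) + 1·(-1071/128) + 6·(1309/64) + 51·(-5049/320) + 645·(561/128) = 17355/8

17355/8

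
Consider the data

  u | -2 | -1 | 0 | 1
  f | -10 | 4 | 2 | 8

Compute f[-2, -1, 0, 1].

4

f[-2,-1] = (4 - (-10)) / (-1 - (-2)) = 14
f[-1,0] = (2 - 4) / (0 - (-1)) = -2
f[0,1] = (8 - 2) / (1 - 0) = 6
f[-2,-1,0] = (-2 - 14) / (0 - (-2)) = -8
f[-1,0,1] = (6 - (-2)) / (1 - (-1)) = 4
f[-2,-1,0,1] = (4 - (-8)) / (1 - (-2)) = 4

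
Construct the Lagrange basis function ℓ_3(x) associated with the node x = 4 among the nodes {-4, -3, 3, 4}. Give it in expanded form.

ℓ_3(x) = (1/56)x^3 + (1/14)x^2 - (9/56)x - 9/14

ℓ_3(x) = (x + 4)(x + 3)(x - 3) / [(8)·(7)·(1)]
       = (x^3 + 4x^2 - 9x - 36) / (56)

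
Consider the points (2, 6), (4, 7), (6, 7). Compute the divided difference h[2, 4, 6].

-1/8

h[2,4] = (7 - 6) / (4 - 2) = 1/2
h[4,6] = (7 - 7) / (6 - 4) = 0
h[2,4,6] = (0 - 1/2) / (6 - 2) = -1/8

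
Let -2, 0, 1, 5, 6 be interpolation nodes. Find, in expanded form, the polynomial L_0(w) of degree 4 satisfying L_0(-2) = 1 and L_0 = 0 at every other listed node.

L_0(w) = (1/336)w^4 - (1/28)w^3 + (41/336)w^2 - (5/56)w

L_0(w) = w(w - 1)(w - 5)(w - 6) / [(-2)·(-3)·(-7)·(-8)]
       = (w^4 - 12w^3 + 41w^2 - 30w) / (336)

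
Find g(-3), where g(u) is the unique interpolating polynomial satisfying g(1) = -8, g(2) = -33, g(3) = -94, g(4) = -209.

Evaluate each Lagrange basis at u = -3:
L_0(-3) = (-5)·(-6)·(-7)/[(-1)·(-2)·(-3)] = 35
L_1(-3) = (-4)·(-6)·(-7)/[(1)·(-1)·(-2)] = -84
L_2(-3) = (-4)·(-5)·(-7)/[(2)·(1)·(-1)] = 70
L_3(-3) = (-4)·(-5)·(-6)/[(3)·(2)·(1)] = -20
Sum: (-8)·(35) + (-33)·(-84) + (-94)·(70) + (-209)·(-20) = 92

92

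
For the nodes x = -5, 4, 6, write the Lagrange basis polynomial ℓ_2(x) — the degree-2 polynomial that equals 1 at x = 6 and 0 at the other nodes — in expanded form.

ℓ_2(x) = (1/22)x^2 + (1/22)x - 10/11

ℓ_2(x) = (x + 5)(x - 4) / [(11)·(2)]
       = (x^2 + x - 20) / (22)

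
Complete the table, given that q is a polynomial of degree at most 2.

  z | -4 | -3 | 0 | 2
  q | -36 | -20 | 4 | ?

0

The 3 known values determine q uniquely (degree ≤ 2).
Evaluate each Lagrange basis at z = 2:
L_0(2) = (5)·(2)/[(-1)·(-4)] = 5/2
L_1(2) = (6)·(2)/[(1)·(-3)] = -4
L_2(2) = (6)·(5)/[(4)·(3)] = 5/2
Sum: (-36)·(5/2) + (-20)·(-4) + 4·(5/2) = 0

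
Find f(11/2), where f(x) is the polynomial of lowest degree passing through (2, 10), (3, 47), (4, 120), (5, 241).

L_0(11/2) = (5/2)·(3/2)·(1/2)/[(-1)·(-2)·(-3)] = -5/16
L_1(11/2) = (7/2)·(3/2)·(1/2)/[(1)·(-1)·(-2)] = 21/16
L_2(11/2) = (7/2)·(5/2)·(1/2)/[(2)·(1)·(-1)] = -35/16
L_3(11/2) = (7/2)·(5/2)·(3/2)/[(3)·(2)·(1)] = 35/16
Sum: 10·(-5/16) + 47·(21/16) + 120·(-35/16) + 241·(35/16) = 1293/4

1293/4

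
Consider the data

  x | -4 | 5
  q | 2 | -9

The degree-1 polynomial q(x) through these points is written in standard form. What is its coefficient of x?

Build the Lagrange basis polynomials:
L_0(x) = (x - 5) / [-9] = -(1/9)x + 5/9
L_1(x) = (x + 4) / [9] = (1/9)x + 4/9
q(x) = 2·L_0 + (-9)·L_1
Only the coefficient of x is needed; take it from each L_i and combine:
2·(-1/9) + (-9)·(1/9) = -11/9

-11/9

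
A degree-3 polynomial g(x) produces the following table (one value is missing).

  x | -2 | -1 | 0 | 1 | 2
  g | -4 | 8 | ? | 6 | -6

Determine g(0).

11

The 4 known values determine g uniquely (degree ≤ 3).
L_0(0) = (1)·(-1)·(-2)/[(-1)·(-3)·(-4)] = -1/6
L_1(0) = (2)·(-1)·(-2)/[(1)·(-2)·(-3)] = 2/3
L_2(0) = (2)·(1)·(-2)/[(3)·(2)·(-1)] = 2/3
L_3(0) = (2)·(1)·(-1)/[(4)·(3)·(1)] = -1/6
Sum: (-4)·(-1/6) + 8·(2/3) + 6·(2/3) + (-6)·(-1/6) = 11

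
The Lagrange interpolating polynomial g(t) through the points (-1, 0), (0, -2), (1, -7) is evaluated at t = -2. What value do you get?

Evaluate each Lagrange basis at t = -2:
L_0(-2) = (-2)·(-3)/[(-1)·(-2)] = 3
L_1(-2) = (-1)·(-3)/[(1)·(-1)] = -3
L_2(-2) = (-1)·(-2)/[(2)·(1)] = 1
Sum: 0 + (-2)·(-3) + (-7)·(1) = -1

-1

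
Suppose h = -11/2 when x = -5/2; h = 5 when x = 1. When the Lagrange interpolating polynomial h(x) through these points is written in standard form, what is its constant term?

Build the Lagrange basis polynomials:
L_0(x) = (x - 1) / [-7/2] = -(2/7)x + 2/7
L_1(x) = (x + 5/2) / [7/2] = (2/7)x + 5/7
h(x) = (-11/2)·L_0 + 5·L_1
Only the constant term is needed; take it from each L_i and combine:
(-11/2)·(2/7) + 5·(5/7) = 2

2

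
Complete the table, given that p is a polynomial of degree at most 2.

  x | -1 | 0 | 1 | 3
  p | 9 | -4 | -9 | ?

5

The 3 known values determine p uniquely (degree ≤ 2).
Evaluate each Lagrange basis at x = 3:
L_0(3) = (3)·(2)/[(-1)·(-2)] = 3
L_1(3) = (4)·(2)/[(1)·(-1)] = -8
L_2(3) = (4)·(3)/[(2)·(1)] = 6
Sum: 9·(3) + (-4)·(-8) + (-9)·(6) = 5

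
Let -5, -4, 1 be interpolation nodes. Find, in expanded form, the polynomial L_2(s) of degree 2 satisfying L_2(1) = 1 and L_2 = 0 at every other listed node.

L_2(s) = (1/30)s^2 + (3/10)s + 2/3

L_2(s) = (s + 5)(s + 4) / [(6)·(5)]
       = (s^2 + 9s + 20) / (30)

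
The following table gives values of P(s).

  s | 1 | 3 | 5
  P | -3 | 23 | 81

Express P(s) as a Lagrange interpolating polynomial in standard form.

P(s) = 4s^2 - 3s - 4

Build the Lagrange basis polynomials:
L_0(s) = (s - 3)(s - 5) / [8] = (1/8)s^2 - s + 15/8
L_1(s) = (s - 1)(s - 5) / [-4] = -(1/4)s^2 + (3/2)s - 5/4
L_2(s) = (s - 1)(s - 3) / [8] = (1/8)s^2 - (1/2)s + 3/8
P(s) = (-3)·L_0 + 23·L_1 + 81·L_2
  (-3)·L_0(s) = -(3/8)s^2 + 3s - 45/8
  23·L_1(s) = -(23/4)s^2 + (69/2)s - 115/4
  81·L_2(s) = (81/8)s^2 - (81/2)s + 243/8
Adding term by term: 4s^2 - 3s - 4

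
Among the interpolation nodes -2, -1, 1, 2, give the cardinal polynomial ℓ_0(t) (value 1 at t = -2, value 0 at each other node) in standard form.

ℓ_0(t) = (t + 1)(t - 1)(t - 2) / [(-1)·(-3)·(-4)]
       = (t^3 - 2t^2 - t + 2) / (-12)

ℓ_0(t) = -(1/12)t^3 + (1/6)t^2 + (1/12)t - 1/6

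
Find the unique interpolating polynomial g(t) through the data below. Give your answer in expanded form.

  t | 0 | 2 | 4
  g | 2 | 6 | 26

Build the Lagrange basis polynomials:
L_0(t) = (t - 2)(t - 4) / [8] = (1/8)t^2 - (3/4)t + 1
L_1(t) = t(t - 4) / [-4] = -(1/4)t^2 + t
L_2(t) = t(t - 2) / [8] = (1/8)t^2 - (1/4)t
g(t) = 2·L_0 + 6·L_1 + 26·L_2
  2·L_0(t) = (1/4)t^2 - (3/2)t + 2
  6·L_1(t) = -(3/2)t^2 + 6t
  26·L_2(t) = (13/4)t^2 - (13/2)t
Adding term by term: 2t^2 - 2t + 2

g(t) = 2t^2 - 2t + 2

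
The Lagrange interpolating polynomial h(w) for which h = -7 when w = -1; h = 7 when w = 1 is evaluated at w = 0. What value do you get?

Evaluate each Lagrange basis at w = 0:
L_0(0) = (-1)/[(-2)] = 1/2
L_1(0) = (1)/[(2)] = 1/2
Sum: (-7)·(1/2) + 7·(1/2) = 0

0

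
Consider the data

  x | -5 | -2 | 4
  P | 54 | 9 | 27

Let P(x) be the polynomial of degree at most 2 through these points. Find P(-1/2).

L_0(-1/2) = (3/2)·(-9/2)/[(-3)·(-9)] = -1/4
L_1(-1/2) = (9/2)·(-9/2)/[(3)·(-6)] = 9/8
L_2(-1/2) = (9/2)·(3/2)/[(9)·(6)] = 1/8
Sum: 54·(-1/4) + 9·(9/8) + 27·(1/8) = 0

0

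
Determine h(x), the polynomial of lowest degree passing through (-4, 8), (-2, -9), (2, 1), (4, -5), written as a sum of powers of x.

h(x) = -(11/32)x^3 + (11/24)x^2 + (31/8)x - 35/6

Newton's divided differences:
h[-4,-2] = (-9 - 8) / (-2 - (-4)) = -17/2
h[-2,2] = (1 - (-9)) / (2 - (-2)) = 5/2
h[2,4] = (-5 - 1) / (4 - 2) = -3
h[-4,-2,2] = (5/2 - (-17/2)) / (2 - (-4)) = 11/6
h[-2,2,4] = (-3 - 5/2) / (4 - (-2)) = -11/12
h[-4,-2,2,4] = (-11/12 - 11/6) / (4 - (-4)) = -11/32
h(x) = 8 + (-17/2)·(x + 4) + (11/6)·(x + 4)(x + 2) + (-11/32)·(x + 4)(x + 2)(x - 2)
Expanding: h(x) = -(11/32)x^3 + (11/24)x^2 + (31/8)x - 35/6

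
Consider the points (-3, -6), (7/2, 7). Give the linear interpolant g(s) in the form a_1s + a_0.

g(s) = 2s

Build the Lagrange basis polynomials:
L_0(s) = (s - 7/2) / [-13/2] = -(2/13)s + 7/13
L_1(s) = (s + 3) / [13/2] = (2/13)s + 6/13
g(s) = (-6)·L_0 + 7·L_1
  (-6)·L_0(s) = (12/13)s - 42/13
  7·L_1(s) = (14/13)s + 42/13
Adding term by term: 2s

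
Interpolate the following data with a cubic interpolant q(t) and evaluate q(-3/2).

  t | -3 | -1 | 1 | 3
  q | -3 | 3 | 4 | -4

29/16

Evaluate each Lagrange basis at t = -3/2:
L_0(-3/2) = (-1/2)·(-5/2)·(-9/2)/[(-2)·(-4)·(-6)] = 15/128
L_1(-3/2) = (3/2)·(-5/2)·(-9/2)/[(2)·(-2)·(-4)] = 135/128
L_2(-3/2) = (3/2)·(-1/2)·(-9/2)/[(4)·(2)·(-2)] = -27/128
L_3(-3/2) = (3/2)·(-1/2)·(-5/2)/[(6)·(4)·(2)] = 5/128
Sum: (-3)·(15/128) + 3·(135/128) + 4·(-27/128) + (-4)·(5/128) = 29/16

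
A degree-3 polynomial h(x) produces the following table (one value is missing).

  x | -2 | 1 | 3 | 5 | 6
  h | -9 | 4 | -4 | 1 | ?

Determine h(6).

108/7

The 4 known values determine h uniquely (degree ≤ 3).
L_0(6) = (5)·(3)·(1)/[(-3)·(-5)·(-7)] = -1/7
L_1(6) = (8)·(3)·(1)/[(3)·(-2)·(-4)] = 1
L_2(6) = (8)·(5)·(1)/[(5)·(2)·(-2)] = -2
L_3(6) = (8)·(5)·(3)/[(7)·(4)·(2)] = 15/7
Sum: (-9)·(-1/7) + 4·(1) + (-4)·(-2) + 1·(15/7) = 108/7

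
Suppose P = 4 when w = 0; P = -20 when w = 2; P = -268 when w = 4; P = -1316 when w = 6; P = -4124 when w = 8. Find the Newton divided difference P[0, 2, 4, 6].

P[0,2] = (-20 - 4) / (2 - 0) = -12
P[2,4] = (-268 - (-20)) / (4 - 2) = -124
P[4,6] = (-1316 - (-268)) / (6 - 4) = -524
P[0,2,4] = (-124 - (-12)) / (4 - 0) = -28
P[2,4,6] = (-524 - (-124)) / (6 - 2) = -100
P[0,2,4,6] = (-100 - (-28)) / (6 - 0) = -12

-12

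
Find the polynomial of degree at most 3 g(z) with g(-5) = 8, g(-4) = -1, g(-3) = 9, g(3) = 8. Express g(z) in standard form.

L_0(z) = (z + 4)(z + 3)(z - 3) / [-16] = -(1/16)z^3 - (1/4)z^2 + (9/16)z + 9/4
L_1(z) = (z + 5)(z + 3)(z - 3) / [7] = (1/7)z^3 + (5/7)z^2 - (9/7)z - 45/7
L_2(z) = (z + 5)(z + 4)(z - 3) / [-12] = -(1/12)z^3 - (1/2)z^2 + (7/12)z + 5
L_3(z) = (z + 5)(z + 4)(z + 3) / [336] = (1/336)z^3 + (1/28)z^2 + (47/336)z + 5/28
g(z) = 8·L_0 + (-1)·L_1 + 9·L_2 + 8·L_3
  8·L_0(z) = -(1/2)z^3 - 2z^2 + (9/2)z + 18
  (-1)·L_1(z) = -(1/7)z^3 - (5/7)z^2 + (9/7)z + 45/7
  9·L_2(z) = -(3/4)z^3 - (9/2)z^2 + (21/4)z + 45
  8·L_3(z) = (1/42)z^3 + (2/7)z^2 + (47/42)z + 10/7
Adding term by term: -(115/84)z^3 - (97/14)z^2 + (1021/84)z + 496/7

g(z) = -(115/84)z^3 - (97/14)z^2 + (1021/84)z + 496/7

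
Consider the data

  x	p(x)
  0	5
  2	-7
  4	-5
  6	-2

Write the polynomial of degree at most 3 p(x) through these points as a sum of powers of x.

Newton's divided differences:
p[0,2] = (-7 - 5) / (2 - 0) = -6
p[2,4] = (-5 - (-7)) / (4 - 2) = 1
p[4,6] = (-2 - (-5)) / (6 - 4) = 3/2
p[0,2,4] = (1 - (-6)) / (4 - 0) = 7/4
p[2,4,6] = (3/2 - 1) / (6 - 2) = 1/8
p[0,2,4,6] = (1/8 - 7/4) / (6 - 0) = -13/48
p(x) = 5 + (-6)·x + (7/4)·x(x - 2) + (-13/48)·x(x - 2)(x - 4)
Expanding: p(x) = -(13/48)x^3 + (27/8)x^2 - (35/3)x + 5

p(x) = -(13/48)x^3 + (27/8)x^2 - (35/3)x + 5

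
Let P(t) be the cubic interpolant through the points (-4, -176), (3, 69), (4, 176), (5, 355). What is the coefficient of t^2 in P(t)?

L_0(t) = (t - 3)(t - 4)(t - 5) / [-504] = -(1/504)t^3 + (1/42)t^2 - (47/504)t + 5/42
L_1(t) = (t + 4)(t - 4)(t - 5) / [14] = (1/14)t^3 - (5/14)t^2 - (8/7)t + 40/7
L_2(t) = (t + 4)(t - 3)(t - 5) / [-8] = -(1/8)t^3 + (1/2)t^2 + (17/8)t - 15/2
L_3(t) = (t + 4)(t - 3)(t - 4) / [18] = (1/18)t^3 - (1/6)t^2 - (8/9)t + 8/3
P(t) = (-176)·L_0 + 69·L_1 + 176·L_2 + 355·L_3
Only the coefficient of t^2 is needed; take it from each L_i and combine:
(-176)·(1/42) + 69·(-5/14) + 176·(1/2) + 355·(-1/6) = 0

0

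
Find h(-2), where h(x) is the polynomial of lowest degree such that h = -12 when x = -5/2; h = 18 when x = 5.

-10

L_0(-2) = (-7)/[(-15/2)] = 14/15
L_1(-2) = (1/2)/[(15/2)] = 1/15
Sum: (-12)·(14/15) + 18·(1/15) = -10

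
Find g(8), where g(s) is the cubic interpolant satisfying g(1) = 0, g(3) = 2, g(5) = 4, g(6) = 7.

21

L_0(8) = (5)·(3)·(2)/[(-2)·(-4)·(-5)] = -3/4
L_1(8) = (7)·(3)·(2)/[(2)·(-2)·(-3)] = 7/2
L_2(8) = (7)·(5)·(2)/[(4)·(2)·(-1)] = -35/4
L_3(8) = (7)·(5)·(3)/[(5)·(3)·(1)] = 7
Sum: 0 + 2·(7/2) + 4·(-35/4) + 7·(7) = 21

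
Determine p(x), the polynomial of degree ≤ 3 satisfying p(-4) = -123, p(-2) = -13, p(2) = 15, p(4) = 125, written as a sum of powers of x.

Build the Lagrange basis polynomials:
L_0(x) = (x + 2)(x - 2)(x - 4) / [-96] = -(1/96)x^3 + (1/24)x^2 + (1/24)x - 1/6
L_1(x) = (x + 4)(x - 2)(x - 4) / [48] = (1/48)x^3 - (1/24)x^2 - (1/3)x + 2/3
L_2(x) = (x + 4)(x + 2)(x - 4) / [-48] = -(1/48)x^3 - (1/24)x^2 + (1/3)x + 2/3
L_3(x) = (x + 4)(x + 2)(x - 2) / [96] = (1/96)x^3 + (1/24)x^2 - (1/24)x - 1/6
p(x) = (-123)·L_0 + (-13)·L_1 + 15·L_2 + 125·L_3
  (-123)·L_0(x) = (41/32)x^3 - (41/8)x^2 - (41/8)x + 41/2
  (-13)·L_1(x) = -(13/48)x^3 + (13/24)x^2 + (13/3)x - 26/3
  15·L_2(x) = -(5/16)x^3 - (5/8)x^2 + 5x + 10
  125·L_3(x) = (125/96)x^3 + (125/24)x^2 - (125/24)x - 125/6
Adding term by term: 2x^3 - x + 1

p(x) = 2x^3 - x + 1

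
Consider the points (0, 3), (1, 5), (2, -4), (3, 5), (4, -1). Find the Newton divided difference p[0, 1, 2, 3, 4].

-31/12

p[0,1] = (5 - 3) / (1 - 0) = 2
p[1,2] = (-4 - 5) / (2 - 1) = -9
p[2,3] = (5 - (-4)) / (3 - 2) = 9
p[3,4] = (-1 - 5) / (4 - 3) = -6
p[0,1,2] = (-9 - 2) / (2 - 0) = -11/2
p[1,2,3] = (9 - (-9)) / (3 - 1) = 9
p[2,3,4] = (-6 - 9) / (4 - 2) = -15/2
p[0,1,2,3] = (9 - (-11/2)) / (3 - 0) = 29/6
p[1,2,3,4] = (-15/2 - 9) / (4 - 1) = -11/2
p[0,1,2,3,4] = (-11/2 - 29/6) / (4 - 0) = -31/12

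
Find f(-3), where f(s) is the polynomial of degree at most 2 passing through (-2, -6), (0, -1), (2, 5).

-65/8

Evaluate each Lagrange basis at s = -3:
L_0(-3) = (-3)·(-5)/[(-2)·(-4)] = 15/8
L_1(-3) = (-1)·(-5)/[(2)·(-2)] = -5/4
L_2(-3) = (-1)·(-3)/[(4)·(2)] = 3/8
Sum: (-6)·(15/8) + (-1)·(-5/4) + 5·(3/8) = -65/8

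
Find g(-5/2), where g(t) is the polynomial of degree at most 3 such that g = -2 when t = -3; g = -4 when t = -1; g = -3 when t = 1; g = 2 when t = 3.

-349/128

Evaluate each Lagrange basis at t = -5/2:
L_0(-5/2) = (-3/2)·(-7/2)·(-11/2)/[(-2)·(-4)·(-6)] = 77/128
L_1(-5/2) = (1/2)·(-7/2)·(-11/2)/[(2)·(-2)·(-4)] = 77/128
L_2(-5/2) = (1/2)·(-3/2)·(-11/2)/[(4)·(2)·(-2)] = -33/128
L_3(-5/2) = (1/2)·(-3/2)·(-7/2)/[(6)·(4)·(2)] = 7/128
Sum: (-2)·(77/128) + (-4)·(77/128) + (-3)·(-33/128) + 2·(7/128) = -349/128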